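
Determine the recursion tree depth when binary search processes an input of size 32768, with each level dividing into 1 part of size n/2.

For divide and conquer with division factor 2:

Problem sizes at each level:
Level 0: 32768
Level 1: 16384
Level 2: 8192
Level 3: 4096
Level 4: 2048
Level 5: 1024
Level 6: 512
Level 7: 256
Level 8: 128
Level 9: 64
Level 10: 32
Level 11: 16
Level 12: 8
Level 13: 4
Level 14: 2
Level 15: 1

The root is level 0 and the size-1 base case is level 15 (the tree spans levels 0 through 15, i.e. 16 levels counting the root), so the depth is the number of divisions: log_2(32768) = 15

The recursion tree depth is log_2(32768) = 15. At each level, the problem size is divided by 2, so it takes 15 divisions to reduce to a base case of size 1. The algorithm makes 1 recursive call at each level.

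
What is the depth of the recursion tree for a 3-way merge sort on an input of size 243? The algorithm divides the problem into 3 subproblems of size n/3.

For divide and conquer with division factor 3:

Problem sizes at each level:
Level 0: 243
Level 1: 81
Level 2: 27
Level 3: 9
Level 4: 3
Level 5: 1

The root is level 0 and the size-1 base case is level 5 (the tree spans levels 0 through 5, i.e. 6 levels counting the root), so the depth is the number of divisions: log_3(243) = 5

The recursion tree depth is log_3(243) = 5. At each level, the problem size is divided by 3, so it takes 5 divisions to reduce to a base case of size 1. The algorithm makes 3 recursive calls at each level.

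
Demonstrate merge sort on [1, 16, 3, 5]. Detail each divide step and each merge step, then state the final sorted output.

Merge sort trace:

Split: [1, 16, 3, 5] -> [1, 16] and [3, 5]
  Split: [1, 16] -> [1] and [16]
  Merge: [1] + [16] -> [1, 16]
  Split: [3, 5] -> [3] and [5]
  Merge: [3] + [5] -> [3, 5]
Merge: [1, 16] + [3, 5] -> [1, 3, 5, 16]

Final sorted array: [1, 3, 5, 16]

The merge sort proceeds by recursively splitting the array and merging sorted halves.
After all merges, the sorted array is [1, 3, 5, 16].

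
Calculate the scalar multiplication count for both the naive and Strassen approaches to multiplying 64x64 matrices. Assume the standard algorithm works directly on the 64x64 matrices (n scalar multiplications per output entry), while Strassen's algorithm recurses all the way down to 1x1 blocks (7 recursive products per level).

Matrix multiplication for 64x64 matrices:

Standard algorithm: 64^3 = 262144 multiplications
Strassen's algorithm: 7^(log2(64)) = 7^6 = 117649 multiplications
Savings: 262144 - 117649 = 144495 multiplications

Standard: 262144 multiplications (64^3). Strassen: 117649 multiplications (7^6). Strassen reduces 8 recursive multiplications to 7 at each level.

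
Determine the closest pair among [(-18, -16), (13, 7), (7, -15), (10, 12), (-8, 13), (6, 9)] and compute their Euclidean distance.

Computing all pairwise distances among 6 points:

d((-18, -16), (13, 7)) = 38.6005
d((-18, -16), (7, -15)) = 25.02
d((-18, -16), (10, 12)) = 39.598
d((-18, -16), (-8, 13)) = 30.6757
d((-18, -16), (6, 9)) = 34.6554
d((13, 7), (7, -15)) = 22.8035
d((13, 7), (10, 12)) = 5.831
d((13, 7), (-8, 13)) = 21.8403
d((13, 7), (6, 9)) = 7.2801
d((7, -15), (10, 12)) = 27.1662
d((7, -15), (-8, 13)) = 31.7648
d((7, -15), (6, 9)) = 24.0208
d((10, 12), (-8, 13)) = 18.0278
d((10, 12), (6, 9)) = 5.0 <-- minimum
d((-8, 13), (6, 9)) = 14.5602

Closest pair: (10, 12) and (6, 9) with distance 5.0

The closest pair is (10, 12) and (6, 9) with Euclidean distance 5.0. For 6 points, brute-force pairwise comparison is shown above. For large n, the divide-and-conquer algorithm (sort by x, recurse on halves, check the dividing strip) achieves O(n log n).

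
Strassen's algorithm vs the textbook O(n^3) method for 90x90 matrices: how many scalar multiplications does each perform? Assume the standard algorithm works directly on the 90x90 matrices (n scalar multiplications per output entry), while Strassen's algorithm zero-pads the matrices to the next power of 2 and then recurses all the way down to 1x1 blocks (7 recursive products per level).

Matrix multiplication for 90x90 matrices:

Strassen's algorithm requires power-of-2 dimensions. Pad 90x90 to 128x128 (next power of 2).

Standard algorithm: 90^3 = 729000 multiplications
Strassen's algorithm: 7^(log2(128)) = 7^7 = 823543 multiplications
Difference: 729000 - 823543 = -94543 (Strassen uses MORE here due to padding overhead — for small or just-over-power-of-2 n, padding can outweigh the per-level savings)

Standard: 729000 multiplications (90^3). Strassen: 823543 multiplications (7^7, after padding to 128x128). Strassen reduces 8 recursive multiplications to 7 at each level.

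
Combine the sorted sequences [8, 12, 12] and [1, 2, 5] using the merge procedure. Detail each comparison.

Merging process:

Compare 8 vs 1: take 1 from right. Merged: [1]
Compare 8 vs 2: take 2 from right. Merged: [1, 2]
Compare 8 vs 5: take 5 from right. Merged: [1, 2, 5]
Append remaining from left: [8, 12, 12]. Merged: [1, 2, 5, 8, 12, 12]

Final merged array: [1, 2, 5, 8, 12, 12]
Total comparisons: 3

The merged array is [1, 2, 5, 8, 12, 12], requiring 3 comparisons. The merge step runs in O(n) time where n is the total number of elements.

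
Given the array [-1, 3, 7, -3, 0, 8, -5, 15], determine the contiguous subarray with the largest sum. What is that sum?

Using Kadane's algorithm on [-1, 3, 7, -3, 0, 8, -5, 15]:

Scanning through the array:
Position 1 (value 3): max_ending_here = 3, max_so_far = 3
Position 2 (value 7): max_ending_here = 10, max_so_far = 10
Position 3 (value -3): max_ending_here = 7, max_so_far = 10
Position 4 (value 0): max_ending_here = 7, max_so_far = 10
Position 5 (value 8): max_ending_here = 15, max_so_far = 15
Position 6 (value -5): max_ending_here = 10, max_so_far = 15
Position 7 (value 15): max_ending_here = 25, max_so_far = 25

Maximum subarray: [3, 7, -3, 0, 8, -5, 15]
Maximum sum: 25

The maximum subarray is [3, 7, -3, 0, 8, -5, 15] with sum 25. This subarray runs from index 1 to index 7.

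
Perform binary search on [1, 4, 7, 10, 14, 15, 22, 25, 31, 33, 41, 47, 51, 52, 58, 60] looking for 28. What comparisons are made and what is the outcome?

Binary search for 28 in [1, 4, 7, 10, 14, 15, 22, 25, 31, 33, 41, 47, 51, 52, 58, 60]:

lo=0, hi=15, mid=7, arr[mid]=25 -> 25 < 28, search right half
lo=8, hi=15, mid=11, arr[mid]=47 -> 47 > 28, search left half
lo=8, hi=10, mid=9, arr[mid]=33 -> 33 > 28, search left half
lo=8, hi=8, mid=8, arr[mid]=31 -> 31 > 28, search left half
lo=8 > hi=7, target 28 not found

Binary search determines that 28 is not in the array after 4 comparisons. The search space was exhausted without finding the target.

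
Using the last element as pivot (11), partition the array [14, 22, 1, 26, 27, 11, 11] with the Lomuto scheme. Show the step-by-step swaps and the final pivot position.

Lomuto partition with pivot = 11:

Initial array: [14, 22, 1, 26, 27, 11, 11]

arr[0]=14 > 11: no swap
arr[1]=22 > 11: no swap
arr[2]=1 <= 11: swap with position 0, array becomes [1, 22, 14, 26, 27, 11, 11]
arr[3]=26 > 11: no swap
arr[4]=27 > 11: no swap
arr[5]=11 <= 11: swap with position 1, array becomes [1, 11, 14, 26, 27, 22, 11]

Place pivot at position 2: [1, 11, 11, 26, 27, 22, 14]
Pivot position: 2

After partitioning with pivot 11, the array becomes [1, 11, 11, 26, 27, 22, 14]. The pivot is placed at index 2. All elements to the left of the pivot are <= 11, and all elements to the right are > 11.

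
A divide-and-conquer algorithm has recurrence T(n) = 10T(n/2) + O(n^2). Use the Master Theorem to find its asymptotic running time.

Master Theorem for T(n) = 10T(n/2) + O(n^2):

a = 10, b = 2, c = 2
log_b(a) = log_2(10) = 3.3219

Case 1: c = 2 < log_2(10) = 3.3219
T(n) = O(n^(log_2 10))

For T(n) = 10T(n/2) + O(n^2): log_2(10) = 3.3219. This is Case 1 of the Master Theorem (c < log_b(a), work dominated by leaves), giving O(n^(log_2 10)).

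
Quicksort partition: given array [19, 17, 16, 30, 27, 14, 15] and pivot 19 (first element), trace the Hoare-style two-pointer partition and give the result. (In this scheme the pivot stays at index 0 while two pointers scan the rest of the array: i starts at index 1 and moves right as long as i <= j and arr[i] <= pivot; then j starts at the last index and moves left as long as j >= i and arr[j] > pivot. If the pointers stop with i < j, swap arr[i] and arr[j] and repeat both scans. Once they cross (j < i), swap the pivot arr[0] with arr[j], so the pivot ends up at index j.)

Hoare-style two-pointer partition with pivot = 19:

Initial array: [19, 17, 16, 30, 27, 14, 15]

Pointers start at i = 1, j = 6.
i stops at index 3 (arr[3]=30 > 19), j stops at index 6 (arr[6]=15 <= 19): swap arr[3] and arr[6], array becomes [19, 17, 16, 15, 27, 14, 30]
i stops at index 4 (arr[4]=27 > 19), j stops at index 5 (arr[5]=14 <= 19): swap arr[4] and arr[5], array becomes [19, 17, 16, 15, 14, 27, 30]
i ends at 5, j ends at 4: the pointers have crossed (j < i), so scanning stops.

Swap pivot arr[0] with arr[4] to place pivot at position 4: [14, 17, 16, 15, 19, 27, 30]
Pivot position: 4

After partitioning with pivot 19, the array becomes [14, 17, 16, 15, 19, 27, 30]. The pivot is placed at index 4. All elements to the left of the pivot are <= 19, and all elements to the right are > 19.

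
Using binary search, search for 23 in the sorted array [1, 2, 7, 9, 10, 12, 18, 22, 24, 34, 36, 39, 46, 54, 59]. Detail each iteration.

Binary search for 23 in [1, 2, 7, 9, 10, 12, 18, 22, 24, 34, 36, 39, 46, 54, 59]:

lo=0, hi=14, mid=7, arr[mid]=22 -> 22 < 23, search right half
lo=8, hi=14, mid=11, arr[mid]=39 -> 39 > 23, search left half
lo=8, hi=10, mid=9, arr[mid]=34 -> 34 > 23, search left half
lo=8, hi=8, mid=8, arr[mid]=24 -> 24 > 23, search left half
lo=8 > hi=7, target 23 not found

Binary search determines that 23 is not in the array after 4 comparisons. The search space was exhausted without finding the target.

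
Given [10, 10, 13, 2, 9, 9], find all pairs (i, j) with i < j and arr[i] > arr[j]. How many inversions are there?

Finding inversions in [10, 10, 13, 2, 9, 9]:

(0, 3): arr[0]=10 > arr[3]=2
(0, 4): arr[0]=10 > arr[4]=9
(0, 5): arr[0]=10 > arr[5]=9
(1, 3): arr[1]=10 > arr[3]=2
(1, 4): arr[1]=10 > arr[4]=9
(1, 5): arr[1]=10 > arr[5]=9
(2, 3): arr[2]=13 > arr[3]=2
(2, 4): arr[2]=13 > arr[4]=9
(2, 5): arr[2]=13 > arr[5]=9

Total inversions: 9

The array has 9 inversion(s): (0,3), (0,4), (0,5), (1,3), (1,4), (1,5), (2,3), (2,4), (2,5). Each pair (i,j) satisfies i < j and arr[i] > arr[j].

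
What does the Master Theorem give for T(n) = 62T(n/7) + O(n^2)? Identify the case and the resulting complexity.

Master Theorem for T(n) = 62T(n/7) + O(n^2):

a = 62, b = 7, c = 2
log_b(a) = log_7(62) = 2.1209

Case 1: c = 2 < log_7(62) = 2.1209
T(n) = O(n^(log_7 62))

For T(n) = 62T(n/7) + O(n^2): log_7(62) = 2.1209. This is Case 1 of the Master Theorem (c < log_b(a), work dominated by leaves), giving O(n^(log_7 62)).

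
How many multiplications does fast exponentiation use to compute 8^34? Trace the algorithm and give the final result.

Computing 8^34 by squaring (build up from 8^1; each line after the first costs one multiplication):

8^1 = 8
8^2 = (8^1)^2 = 8^2 = 64
8^4 = (8^2)^2 = 64^2 = 4096
8^8 = (8^4)^2 = 4096^2 = 16777216
8^16 = (8^8)^2 = 16777216^2 = 281474976710656
8^17 = 8 * 8^16 = 8 * 281474976710656 = 2251799813685248
8^34 = (8^17)^2 = 2251799813685248^2 = 5070602400912917605986812821504

Result: 5070602400912917605986812821504
Multiplications needed: 6 (6 lines after 8^1)

8^34 = 5070602400912917605986812821504. Using exponentiation by squaring, this requires 6 multiplications. The key idea: if the exponent is even, square the half-power; if odd, multiply by the base once.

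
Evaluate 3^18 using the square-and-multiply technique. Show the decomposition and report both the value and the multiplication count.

Computing 3^18 by squaring (build up from 3^1; each line after the first costs one multiplication):

3^1 = 3
3^2 = (3^1)^2 = 3^2 = 9
3^4 = (3^2)^2 = 9^2 = 81
3^8 = (3^4)^2 = 81^2 = 6561
3^9 = 3 * 3^8 = 3 * 6561 = 19683
3^18 = (3^9)^2 = 19683^2 = 387420489

Result: 387420489
Multiplications needed: 5 (5 lines after 3^1)

3^18 = 387420489. Using exponentiation by squaring, this requires 5 multiplications. The key idea: if the exponent is even, square the half-power; if odd, multiply by the base once.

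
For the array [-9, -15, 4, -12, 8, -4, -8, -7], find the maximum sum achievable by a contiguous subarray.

Using Kadane's algorithm on [-9, -15, 4, -12, 8, -4, -8, -7]:

Scanning through the array:
Position 1 (value -15): max_ending_here = -15, max_so_far = -9
Position 2 (value 4): max_ending_here = 4, max_so_far = 4
Position 3 (value -12): max_ending_here = -8, max_so_far = 4
Position 4 (value 8): max_ending_here = 8, max_so_far = 8
Position 5 (value -4): max_ending_here = 4, max_so_far = 8
Position 6 (value -8): max_ending_here = -4, max_so_far = 8
Position 7 (value -7): max_ending_here = -7, max_so_far = 8

Maximum subarray: [8]
Maximum sum: 8

The maximum subarray is [8] with sum 8. This subarray runs from index 4 to index 4.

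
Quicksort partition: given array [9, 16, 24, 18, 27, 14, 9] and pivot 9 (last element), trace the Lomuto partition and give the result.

Lomuto partition with pivot = 9:

Initial array: [9, 16, 24, 18, 27, 14, 9]

arr[0]=9 <= 9: swap with position 0, array becomes [9, 16, 24, 18, 27, 14, 9]
arr[1]=16 > 9: no swap
arr[2]=24 > 9: no swap
arr[3]=18 > 9: no swap
arr[4]=27 > 9: no swap
arr[5]=14 > 9: no swap

Place pivot at position 1: [9, 9, 24, 18, 27, 14, 16]
Pivot position: 1

After partitioning with pivot 9, the array becomes [9, 9, 24, 18, 27, 14, 16]. The pivot is placed at index 1. All elements to the left of the pivot are <= 9, and all elements to the right are > 9.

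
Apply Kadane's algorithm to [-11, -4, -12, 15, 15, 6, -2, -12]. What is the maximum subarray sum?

Using Kadane's algorithm on [-11, -4, -12, 15, 15, 6, -2, -12]:

Scanning through the array:
Position 1 (value -4): max_ending_here = -4, max_so_far = -4
Position 2 (value -12): max_ending_here = -12, max_so_far = -4
Position 3 (value 15): max_ending_here = 15, max_so_far = 15
Position 4 (value 15): max_ending_here = 30, max_so_far = 30
Position 5 (value 6): max_ending_here = 36, max_so_far = 36
Position 6 (value -2): max_ending_here = 34, max_so_far = 36
Position 7 (value -12): max_ending_here = 22, max_so_far = 36

Maximum subarray: [15, 15, 6]
Maximum sum: 36

The maximum subarray is [15, 15, 6] with sum 36. This subarray runs from index 3 to index 5.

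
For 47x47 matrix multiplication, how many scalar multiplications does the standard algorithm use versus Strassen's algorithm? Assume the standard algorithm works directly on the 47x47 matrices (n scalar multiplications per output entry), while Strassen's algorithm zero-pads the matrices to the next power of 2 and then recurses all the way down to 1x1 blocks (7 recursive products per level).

Matrix multiplication for 47x47 matrices:

Strassen's algorithm requires power-of-2 dimensions. Pad 47x47 to 64x64 (next power of 2).

Standard algorithm: 47^3 = 103823 multiplications
Strassen's algorithm: 7^(log2(64)) = 7^6 = 117649 multiplications
Difference: 103823 - 117649 = -13826 (Strassen uses MORE here due to padding overhead — for small or just-over-power-of-2 n, padding can outweigh the per-level savings)

Standard: 103823 multiplications (47^3). Strassen: 117649 multiplications (7^6, after padding to 64x64). Strassen reduces 8 recursive multiplications to 7 at each level.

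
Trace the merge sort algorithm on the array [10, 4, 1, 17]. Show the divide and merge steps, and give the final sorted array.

Merge sort trace:

Split: [10, 4, 1, 17] -> [10, 4] and [1, 17]
  Split: [10, 4] -> [10] and [4]
  Merge: [10] + [4] -> [4, 10]
  Split: [1, 17] -> [1] and [17]
  Merge: [1] + [17] -> [1, 17]
Merge: [4, 10] + [1, 17] -> [1, 4, 10, 17]

Final sorted array: [1, 4, 10, 17]

The merge sort proceeds by recursively splitting the array and merging sorted halves.
After all merges, the sorted array is [1, 4, 10, 17].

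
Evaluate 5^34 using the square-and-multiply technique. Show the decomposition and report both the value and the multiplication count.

Computing 5^34 by squaring (build up from 5^1; each line after the first costs one multiplication):

5^1 = 5
5^2 = (5^1)^2 = 5^2 = 25
5^4 = (5^2)^2 = 25^2 = 625
5^8 = (5^4)^2 = 625^2 = 390625
5^16 = (5^8)^2 = 390625^2 = 152587890625
5^17 = 5 * 5^16 = 5 * 152587890625 = 762939453125
5^34 = (5^17)^2 = 762939453125^2 = 582076609134674072265625

Result: 582076609134674072265625
Multiplications needed: 6 (6 lines after 5^1)

5^34 = 582076609134674072265625. Using exponentiation by squaring, this requires 6 multiplications. The key idea: if the exponent is even, square the half-power; if odd, multiply by the base once.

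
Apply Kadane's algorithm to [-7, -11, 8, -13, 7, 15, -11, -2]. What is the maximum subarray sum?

Using Kadane's algorithm on [-7, -11, 8, -13, 7, 15, -11, -2]:

Scanning through the array:
Position 1 (value -11): max_ending_here = -11, max_so_far = -7
Position 2 (value 8): max_ending_here = 8, max_so_far = 8
Position 3 (value -13): max_ending_here = -5, max_so_far = 8
Position 4 (value 7): max_ending_here = 7, max_so_far = 8
Position 5 (value 15): max_ending_here = 22, max_so_far = 22
Position 6 (value -11): max_ending_here = 11, max_so_far = 22
Position 7 (value -2): max_ending_here = 9, max_so_far = 22

Maximum subarray: [7, 15]
Maximum sum: 22

The maximum subarray is [7, 15] with sum 22. This subarray runs from index 4 to index 5.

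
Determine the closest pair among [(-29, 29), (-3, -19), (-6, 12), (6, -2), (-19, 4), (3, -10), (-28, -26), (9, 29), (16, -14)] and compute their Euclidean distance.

Computing all pairwise distances among 9 points:

d((-29, 29), (-3, -19)) = 54.5894
d((-29, 29), (-6, 12)) = 28.6007
d((-29, 29), (6, -2)) = 46.7547
d((-29, 29), (-19, 4)) = 26.9258
d((-29, 29), (3, -10)) = 50.448
d((-29, 29), (-28, -26)) = 55.0091
d((-29, 29), (9, 29)) = 38.0
d((-29, 29), (16, -14)) = 62.2415
d((-3, -19), (-6, 12)) = 31.1448
d((-3, -19), (6, -2)) = 19.2354
d((-3, -19), (-19, 4)) = 28.0179
d((-3, -19), (3, -10)) = 10.8167
d((-3, -19), (-28, -26)) = 25.9615
d((-3, -19), (9, 29)) = 49.4773
d((-3, -19), (16, -14)) = 19.6469
d((-6, 12), (6, -2)) = 18.4391
d((-6, 12), (-19, 4)) = 15.2643
d((-6, 12), (3, -10)) = 23.7697
d((-6, 12), (-28, -26)) = 43.909
d((-6, 12), (9, 29)) = 22.6716
d((-6, 12), (16, -14)) = 34.0588
d((6, -2), (-19, 4)) = 25.7099
d((6, -2), (3, -10)) = 8.544 <-- minimum
d((6, -2), (-28, -26)) = 41.6173
d((6, -2), (9, 29)) = 31.1448
d((6, -2), (16, -14)) = 15.6205
d((-19, 4), (3, -10)) = 26.0768
d((-19, 4), (-28, -26)) = 31.3209
d((-19, 4), (9, 29)) = 37.5366
d((-19, 4), (16, -14)) = 39.3573
d((3, -10), (-28, -26)) = 34.8855
d((3, -10), (9, 29)) = 39.4588
d((3, -10), (16, -14)) = 13.6015
d((-28, -26), (9, 29)) = 66.2873
d((-28, -26), (16, -14)) = 45.607
d((9, 29), (16, -14)) = 43.566

Closest pair: (6, -2) and (3, -10) with distance 8.544

The closest pair is (6, -2) and (3, -10) with Euclidean distance 8.544. For 9 points, brute-force pairwise comparison is shown above. For large n, the divide-and-conquer algorithm (sort by x, recurse on halves, check the dividing strip) achieves O(n log n).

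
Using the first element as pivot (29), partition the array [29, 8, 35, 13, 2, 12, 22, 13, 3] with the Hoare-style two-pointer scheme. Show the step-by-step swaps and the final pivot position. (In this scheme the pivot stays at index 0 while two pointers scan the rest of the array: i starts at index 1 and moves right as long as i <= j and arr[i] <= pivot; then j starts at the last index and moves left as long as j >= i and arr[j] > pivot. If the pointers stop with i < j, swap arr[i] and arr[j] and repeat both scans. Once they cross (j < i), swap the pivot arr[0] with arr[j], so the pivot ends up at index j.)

Hoare-style two-pointer partition with pivot = 29:

Initial array: [29, 8, 35, 13, 2, 12, 22, 13, 3]

Pointers start at i = 1, j = 8.
i stops at index 2 (arr[2]=35 > 29), j stops at index 8 (arr[8]=3 <= 29): swap arr[2] and arr[8], array becomes [29, 8, 3, 13, 2, 12, 22, 13, 35]
i ends at 8, j ends at 7: the pointers have crossed (j < i), so scanning stops.

Swap pivot arr[0] with arr[7] to place pivot at position 7: [13, 8, 3, 13, 2, 12, 22, 29, 35]
Pivot position: 7

After partitioning with pivot 29, the array becomes [13, 8, 3, 13, 2, 12, 22, 29, 35]. The pivot is placed at index 7. All elements to the left of the pivot are <= 29, and all elements to the right are > 29.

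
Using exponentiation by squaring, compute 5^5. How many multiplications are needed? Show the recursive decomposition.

Computing 5^5 by squaring (build up from 5^1; each line after the first costs one multiplication):

5^1 = 5
5^2 = (5^1)^2 = 5^2 = 25
5^4 = (5^2)^2 = 25^2 = 625
5^5 = 5 * 5^4 = 5 * 625 = 3125

Result: 3125
Multiplications needed: 3 (3 lines after 5^1)

5^5 = 3125. Using exponentiation by squaring, this requires 3 multiplications. The key idea: if the exponent is even, square the half-power; if odd, multiply by the base once.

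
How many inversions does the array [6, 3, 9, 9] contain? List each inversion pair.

Finding inversions in [6, 3, 9, 9]:

(0, 1): arr[0]=6 > arr[1]=3

Total inversions: 1

The array has 1 inversion(s): (0,1). Each pair (i,j) satisfies i < j and arr[i] > arr[j].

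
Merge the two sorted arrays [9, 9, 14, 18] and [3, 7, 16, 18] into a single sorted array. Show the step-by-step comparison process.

Merging process:

Compare 9 vs 3: take 3 from right. Merged: [3]
Compare 9 vs 7: take 7 from right. Merged: [3, 7]
Compare 9 vs 16: take 9 from left. Merged: [3, 7, 9]
Compare 9 vs 16: take 9 from left. Merged: [3, 7, 9, 9]
Compare 14 vs 16: take 14 from left. Merged: [3, 7, 9, 9, 14]
Compare 18 vs 16: take 16 from right. Merged: [3, 7, 9, 9, 14, 16]
Compare 18 vs 18: take 18 from left. Merged: [3, 7, 9, 9, 14, 16, 18]
Append remaining from right: [18]. Merged: [3, 7, 9, 9, 14, 16, 18, 18]

Final merged array: [3, 7, 9, 9, 14, 16, 18, 18]
Total comparisons: 7

The merged array is [3, 7, 9, 9, 14, 16, 18, 18], requiring 7 comparisons. The merge step runs in O(n) time where n is the total number of elements.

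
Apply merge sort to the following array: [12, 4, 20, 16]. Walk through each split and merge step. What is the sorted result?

Merge sort trace:

Split: [12, 4, 20, 16] -> [12, 4] and [20, 16]
  Split: [12, 4] -> [12] and [4]
  Merge: [12] + [4] -> [4, 12]
  Split: [20, 16] -> [20] and [16]
  Merge: [20] + [16] -> [16, 20]
Merge: [4, 12] + [16, 20] -> [4, 12, 16, 20]

Final sorted array: [4, 12, 16, 20]

The merge sort proceeds by recursively splitting the array and merging sorted halves.
After all merges, the sorted array is [4, 12, 16, 20].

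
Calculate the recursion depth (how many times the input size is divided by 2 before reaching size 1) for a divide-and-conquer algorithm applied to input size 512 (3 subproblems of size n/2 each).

For divide and conquer with division factor 2:

Problem sizes at each level:
Level 0: 512
Level 1: 256
Level 2: 128
Level 3: 64
Level 4: 32
Level 5: 16
Level 6: 8
Level 7: 4
Level 8: 2
Level 9: 1

The root is level 0 and the size-1 base case is level 9 (the tree spans levels 0 through 9, i.e. 10 levels counting the root), so the depth is the number of divisions: log_2(512) = 9

The recursion tree depth is log_2(512) = 9. At each level, the problem size is divided by 2, so it takes 9 divisions to reduce to a base case of size 1. The algorithm makes 3 recursive calls at each level.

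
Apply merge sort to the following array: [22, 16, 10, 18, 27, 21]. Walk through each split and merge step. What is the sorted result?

Merge sort trace:

Split: [22, 16, 10, 18, 27, 21] -> [22, 16, 10] and [18, 27, 21]
  Split: [22, 16, 10] -> [22] and [16, 10]
    Split: [16, 10] -> [16] and [10]
    Merge: [16] + [10] -> [10, 16]
  Merge: [22] + [10, 16] -> [10, 16, 22]
  Split: [18, 27, 21] -> [18] and [27, 21]
    Split: [27, 21] -> [27] and [21]
    Merge: [27] + [21] -> [21, 27]
  Merge: [18] + [21, 27] -> [18, 21, 27]
Merge: [10, 16, 22] + [18, 21, 27] -> [10, 16, 18, 21, 22, 27]

Final sorted array: [10, 16, 18, 21, 22, 27]

The merge sort proceeds by recursively splitting the array and merging sorted halves.
After all merges, the sorted array is [10, 16, 18, 21, 22, 27].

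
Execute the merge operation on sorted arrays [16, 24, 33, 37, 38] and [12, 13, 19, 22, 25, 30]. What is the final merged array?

Merging process:

Compare 16 vs 12: take 12 from right. Merged: [12]
Compare 16 vs 13: take 13 from right. Merged: [12, 13]
Compare 16 vs 19: take 16 from left. Merged: [12, 13, 16]
Compare 24 vs 19: take 19 from right. Merged: [12, 13, 16, 19]
Compare 24 vs 22: take 22 from right. Merged: [12, 13, 16, 19, 22]
Compare 24 vs 25: take 24 from left. Merged: [12, 13, 16, 19, 22, 24]
Compare 33 vs 25: take 25 from right. Merged: [12, 13, 16, 19, 22, 24, 25]
Compare 33 vs 30: take 30 from right. Merged: [12, 13, 16, 19, 22, 24, 25, 30]
Append remaining from left: [33, 37, 38]. Merged: [12, 13, 16, 19, 22, 24, 25, 30, 33, 37, 38]

Final merged array: [12, 13, 16, 19, 22, 24, 25, 30, 33, 37, 38]
Total comparisons: 8

The merged array is [12, 13, 16, 19, 22, 24, 25, 30, 33, 37, 38], requiring 8 comparisons. The merge step runs in O(n) time where n is the total number of elements.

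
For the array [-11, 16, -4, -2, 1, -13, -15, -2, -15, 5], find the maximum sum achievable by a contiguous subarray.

Using Kadane's algorithm on [-11, 16, -4, -2, 1, -13, -15, -2, -15, 5]:

Scanning through the array:
Position 1 (value 16): max_ending_here = 16, max_so_far = 16
Position 2 (value -4): max_ending_here = 12, max_so_far = 16
Position 3 (value -2): max_ending_here = 10, max_so_far = 16
Position 4 (value 1): max_ending_here = 11, max_so_far = 16
Position 5 (value -13): max_ending_here = -2, max_so_far = 16
Position 6 (value -15): max_ending_here = -15, max_so_far = 16
Position 7 (value -2): max_ending_here = -2, max_so_far = 16
Position 8 (value -15): max_ending_here = -15, max_so_far = 16
Position 9 (value 5): max_ending_here = 5, max_so_far = 16

Maximum subarray: [16]
Maximum sum: 16

The maximum subarray is [16] with sum 16. This subarray runs from index 1 to index 1.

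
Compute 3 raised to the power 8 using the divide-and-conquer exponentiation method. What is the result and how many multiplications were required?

Computing 3^8 by squaring (build up from 3^1; each line after the first costs one multiplication):

3^1 = 3
3^2 = (3^1)^2 = 3^2 = 9
3^4 = (3^2)^2 = 9^2 = 81
3^8 = (3^4)^2 = 81^2 = 6561

Result: 6561
Multiplications needed: 3 (3 lines after 3^1)

3^8 = 6561. Using exponentiation by squaring, this requires 3 multiplications. The key idea: if the exponent is even, square the half-power; if odd, multiply by the base once.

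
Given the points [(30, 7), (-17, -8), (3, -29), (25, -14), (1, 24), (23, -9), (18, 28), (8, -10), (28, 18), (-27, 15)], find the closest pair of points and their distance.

Computing all pairwise distances among 10 points:

d((30, 7), (-17, -8)) = 49.3356
d((30, 7), (3, -29)) = 45.0
d((30, 7), (25, -14)) = 21.587
d((30, 7), (1, 24)) = 33.6155
d((30, 7), (23, -9)) = 17.4642
d((30, 7), (18, 28)) = 24.1868
d((30, 7), (8, -10)) = 27.8029
d((30, 7), (28, 18)) = 11.1803
d((30, 7), (-27, 15)) = 57.5587
d((-17, -8), (3, -29)) = 29.0
d((-17, -8), (25, -14)) = 42.4264
d((-17, -8), (1, 24)) = 36.7151
d((-17, -8), (23, -9)) = 40.0125
d((-17, -8), (18, 28)) = 50.2096
d((-17, -8), (8, -10)) = 25.0799
d((-17, -8), (28, 18)) = 51.9711
d((-17, -8), (-27, 15)) = 25.0799
d((3, -29), (25, -14)) = 26.6271
d((3, -29), (1, 24)) = 53.0377
d((3, -29), (23, -9)) = 28.2843
d((3, -29), (18, 28)) = 58.9406
d((3, -29), (8, -10)) = 19.6469
d((3, -29), (28, 18)) = 53.2353
d((3, -29), (-27, 15)) = 53.2541
d((25, -14), (1, 24)) = 44.9444
d((25, -14), (23, -9)) = 5.3852 <-- minimum
d((25, -14), (18, 28)) = 42.5793
d((25, -14), (8, -10)) = 17.4642
d((25, -14), (28, 18)) = 32.1403
d((25, -14), (-27, 15)) = 59.5399
d((1, 24), (23, -9)) = 39.6611
d((1, 24), (18, 28)) = 17.4642
d((1, 24), (8, -10)) = 34.7131
d((1, 24), (28, 18)) = 27.6586
d((1, 24), (-27, 15)) = 29.4109
d((23, -9), (18, 28)) = 37.3363
d((23, -9), (8, -10)) = 15.0333
d((23, -9), (28, 18)) = 27.4591
d((23, -9), (-27, 15)) = 55.4617
d((18, 28), (8, -10)) = 39.2938
d((18, 28), (28, 18)) = 14.1421
d((18, 28), (-27, 15)) = 46.8402
d((8, -10), (28, 18)) = 34.4093
d((8, -10), (-27, 15)) = 43.0116
d((28, 18), (-27, 15)) = 55.0818

Closest pair: (25, -14) and (23, -9) with distance 5.3852

The closest pair is (25, -14) and (23, -9) with Euclidean distance 5.3852. For 10 points, brute-force pairwise comparison is shown above. For large n, the divide-and-conquer algorithm (sort by x, recurse on halves, check the dividing strip) achieves O(n log n).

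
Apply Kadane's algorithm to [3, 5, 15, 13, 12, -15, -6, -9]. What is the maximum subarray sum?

Using Kadane's algorithm on [3, 5, 15, 13, 12, -15, -6, -9]:

Scanning through the array:
Position 1 (value 5): max_ending_here = 8, max_so_far = 8
Position 2 (value 15): max_ending_here = 23, max_so_far = 23
Position 3 (value 13): max_ending_here = 36, max_so_far = 36
Position 4 (value 12): max_ending_here = 48, max_so_far = 48
Position 5 (value -15): max_ending_here = 33, max_so_far = 48
Position 6 (value -6): max_ending_here = 27, max_so_far = 48
Position 7 (value -9): max_ending_here = 18, max_so_far = 48

Maximum subarray: [3, 5, 15, 13, 12]
Maximum sum: 48

The maximum subarray is [3, 5, 15, 13, 12] with sum 48. This subarray runs from index 0 to index 4.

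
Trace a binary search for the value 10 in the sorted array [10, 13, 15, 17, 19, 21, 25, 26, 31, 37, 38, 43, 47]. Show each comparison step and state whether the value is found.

Binary search for 10 in [10, 13, 15, 17, 19, 21, 25, 26, 31, 37, 38, 43, 47]:

lo=0, hi=12, mid=6, arr[mid]=25 -> 25 > 10, search left half
lo=0, hi=5, mid=2, arr[mid]=15 -> 15 > 10, search left half
lo=0, hi=1, mid=0, arr[mid]=10 -> Found target at index 0!

Binary search finds 10 at index 0 after 3 comparisons. The search repeatedly halves the search space by comparing with the middle element.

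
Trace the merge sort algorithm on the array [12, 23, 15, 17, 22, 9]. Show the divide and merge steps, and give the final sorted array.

Merge sort trace:

Split: [12, 23, 15, 17, 22, 9] -> [12, 23, 15] and [17, 22, 9]
  Split: [12, 23, 15] -> [12] and [23, 15]
    Split: [23, 15] -> [23] and [15]
    Merge: [23] + [15] -> [15, 23]
  Merge: [12] + [15, 23] -> [12, 15, 23]
  Split: [17, 22, 9] -> [17] and [22, 9]
    Split: [22, 9] -> [22] and [9]
    Merge: [22] + [9] -> [9, 22]
  Merge: [17] + [9, 22] -> [9, 17, 22]
Merge: [12, 15, 23] + [9, 17, 22] -> [9, 12, 15, 17, 22, 23]

Final sorted array: [9, 12, 15, 17, 22, 23]

The merge sort proceeds by recursively splitting the array and merging sorted halves.
After all merges, the sorted array is [9, 12, 15, 17, 22, 23].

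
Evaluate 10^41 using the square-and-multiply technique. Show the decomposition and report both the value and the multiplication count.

Computing 10^41 by squaring (build up from 10^1; each line after the first costs one multiplication):

10^1 = 10
10^2 = (10^1)^2 = 10^2 = 100
10^4 = (10^2)^2 = 100^2 = 10000
10^5 = 10 * 10^4 = 10 * 10000 = 100000
10^10 = (10^5)^2 = 100000^2 = 10000000000
10^20 = (10^10)^2 = 10000000000^2 = 100000000000000000000
10^40 = (10^20)^2 = 100000000000000000000^2 = 10000000000000000000000000000000000000000
10^41 = 10 * 10^40 = 10 * 10000000000000000000000000000000000000000 = 100000000000000000000000000000000000000000

Result: 100000000000000000000000000000000000000000
Multiplications needed: 7 (7 lines after 10^1)

10^41 = 100000000000000000000000000000000000000000. Using exponentiation by squaring, this requires 7 multiplications. The key idea: if the exponent is even, square the half-power; if odd, multiply by the base once.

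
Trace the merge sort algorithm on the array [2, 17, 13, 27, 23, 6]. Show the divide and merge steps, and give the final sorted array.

Merge sort trace:

Split: [2, 17, 13, 27, 23, 6] -> [2, 17, 13] and [27, 23, 6]
  Split: [2, 17, 13] -> [2] and [17, 13]
    Split: [17, 13] -> [17] and [13]
    Merge: [17] + [13] -> [13, 17]
  Merge: [2] + [13, 17] -> [2, 13, 17]
  Split: [27, 23, 6] -> [27] and [23, 6]
    Split: [23, 6] -> [23] and [6]
    Merge: [23] + [6] -> [6, 23]
  Merge: [27] + [6, 23] -> [6, 23, 27]
Merge: [2, 13, 17] + [6, 23, 27] -> [2, 6, 13, 17, 23, 27]

Final sorted array: [2, 6, 13, 17, 23, 27]

The merge sort proceeds by recursively splitting the array and merging sorted halves.
After all merges, the sorted array is [2, 6, 13, 17, 23, 27].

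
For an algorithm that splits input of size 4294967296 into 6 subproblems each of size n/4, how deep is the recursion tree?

For divide and conquer with division factor 4:

Problem sizes at each level:
Level 0: 4294967296
Level 1: 1073741824
Level 2: 268435456
Level 3: 67108864
Level 4: 16777216
Level 5: 4194304
Level 6: 1048576
Level 7: 262144
Level 8: 65536
Level 9: 16384
Level 10: 4096
Level 11: 1024
Level 12: 256
Level 13: 64
Level 14: 16
Level 15: 4
Level 16: 1

The root is level 0 and the size-1 base case is level 16 (the tree spans levels 0 through 16, i.e. 17 levels counting the root), so the depth is the number of divisions: log_4(4294967296) = 16

The recursion tree depth is log_4(4294967296) = 16. At each level, the problem size is divided by 4, so it takes 16 divisions to reduce to a base case of size 1. The algorithm makes 6 recursive calls at each level.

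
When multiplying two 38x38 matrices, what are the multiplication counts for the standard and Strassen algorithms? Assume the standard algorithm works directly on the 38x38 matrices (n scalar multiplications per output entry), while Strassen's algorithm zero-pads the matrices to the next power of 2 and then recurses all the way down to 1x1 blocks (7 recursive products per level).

Matrix multiplication for 38x38 matrices:

Strassen's algorithm requires power-of-2 dimensions. Pad 38x38 to 64x64 (next power of 2).

Standard algorithm: 38^3 = 54872 multiplications
Strassen's algorithm: 7^(log2(64)) = 7^6 = 117649 multiplications
Difference: 54872 - 117649 = -62777 (Strassen uses MORE here due to padding overhead — for small or just-over-power-of-2 n, padding can outweigh the per-level savings)

Standard: 54872 multiplications (38^3). Strassen: 117649 multiplications (7^6, after padding to 64x64). Strassen reduces 8 recursive multiplications to 7 at each level.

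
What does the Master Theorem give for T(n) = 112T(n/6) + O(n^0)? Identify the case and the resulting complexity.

Master Theorem for T(n) = 112T(n/6) + O(n^0):

a = 112, b = 6, c = 0
log_b(a) = log_6(112) = 2.6334

Case 1: c = 0 < log_6(112) = 2.6334
T(n) = O(n^(log_6 112))

For T(n) = 112T(n/6) + O(n^0): log_6(112) = 2.6334. This is Case 1 of the Master Theorem (c < log_b(a), work dominated by leaves), giving O(n^(log_6 112)).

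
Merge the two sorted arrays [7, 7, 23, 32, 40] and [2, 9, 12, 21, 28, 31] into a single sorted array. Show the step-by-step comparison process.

Merging process:

Compare 7 vs 2: take 2 from right. Merged: [2]
Compare 7 vs 9: take 7 from left. Merged: [2, 7]
Compare 7 vs 9: take 7 from left. Merged: [2, 7, 7]
Compare 23 vs 9: take 9 from right. Merged: [2, 7, 7, 9]
Compare 23 vs 12: take 12 from right. Merged: [2, 7, 7, 9, 12]
Compare 23 vs 21: take 21 from right. Merged: [2, 7, 7, 9, 12, 21]
Compare 23 vs 28: take 23 from left. Merged: [2, 7, 7, 9, 12, 21, 23]
Compare 32 vs 28: take 28 from right. Merged: [2, 7, 7, 9, 12, 21, 23, 28]
Compare 32 vs 31: take 31 from right. Merged: [2, 7, 7, 9, 12, 21, 23, 28, 31]
Append remaining from left: [32, 40]. Merged: [2, 7, 7, 9, 12, 21, 23, 28, 31, 32, 40]

Final merged array: [2, 7, 7, 9, 12, 21, 23, 28, 31, 32, 40]
Total comparisons: 9

The merged array is [2, 7, 7, 9, 12, 21, 23, 28, 31, 32, 40], requiring 9 comparisons. The merge step runs in O(n) time where n is the total number of elements.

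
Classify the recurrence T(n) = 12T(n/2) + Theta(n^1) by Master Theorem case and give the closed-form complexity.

Master Theorem for T(n) = 12T(n/2) + O(n^1):

a = 12, b = 2, c = 1
log_b(a) = log_2(12) = 3.5850

Case 1: c = 1 < log_2(12) = 3.5850
T(n) = O(n^(log_2 12))

For T(n) = 12T(n/2) + O(n^1): log_2(12) = 3.5850. This is Case 1 of the Master Theorem (c < log_b(a), work dominated by leaves), giving O(n^(log_2 12)).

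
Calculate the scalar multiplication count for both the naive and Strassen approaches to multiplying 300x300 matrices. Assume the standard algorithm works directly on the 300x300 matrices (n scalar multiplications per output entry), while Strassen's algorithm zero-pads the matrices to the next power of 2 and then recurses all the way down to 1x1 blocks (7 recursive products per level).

Matrix multiplication for 300x300 matrices:

Strassen's algorithm requires power-of-2 dimensions. Pad 300x300 to 512x512 (next power of 2).

Standard algorithm: 300^3 = 27000000 multiplications
Strassen's algorithm: 7^(log2(512)) = 7^9 = 40353607 multiplications
Difference: 27000000 - 40353607 = -13353607 (Strassen uses MORE here due to padding overhead — for small or just-over-power-of-2 n, padding can outweigh the per-level savings)

Standard: 27000000 multiplications (300^3). Strassen: 40353607 multiplications (7^9, after padding to 512x512). Strassen reduces 8 recursive multiplications to 7 at each level.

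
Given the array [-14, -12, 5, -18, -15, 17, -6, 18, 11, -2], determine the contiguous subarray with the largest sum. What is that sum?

Using Kadane's algorithm on [-14, -12, 5, -18, -15, 17, -6, 18, 11, -2]:

Scanning through the array:
Position 1 (value -12): max_ending_here = -12, max_so_far = -12
Position 2 (value 5): max_ending_here = 5, max_so_far = 5
Position 3 (value -18): max_ending_here = -13, max_so_far = 5
Position 4 (value -15): max_ending_here = -15, max_so_far = 5
Position 5 (value 17): max_ending_here = 17, max_so_far = 17
Position 6 (value -6): max_ending_here = 11, max_so_far = 17
Position 7 (value 18): max_ending_here = 29, max_so_far = 29
Position 8 (value 11): max_ending_here = 40, max_so_far = 40
Position 9 (value -2): max_ending_here = 38, max_so_far = 40

Maximum subarray: [17, -6, 18, 11]
Maximum sum: 40

The maximum subarray is [17, -6, 18, 11] with sum 40. This subarray runs from index 5 to index 8.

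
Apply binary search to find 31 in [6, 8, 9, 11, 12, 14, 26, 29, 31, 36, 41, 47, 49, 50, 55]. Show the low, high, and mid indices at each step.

Binary search for 31 in [6, 8, 9, 11, 12, 14, 26, 29, 31, 36, 41, 47, 49, 50, 55]:

lo=0, hi=14, mid=7, arr[mid]=29 -> 29 < 31, search right half
lo=8, hi=14, mid=11, arr[mid]=47 -> 47 > 31, search left half
lo=8, hi=10, mid=9, arr[mid]=36 -> 36 > 31, search left half
lo=8, hi=8, mid=8, arr[mid]=31 -> Found target at index 8!

Binary search finds 31 at index 8 after 4 comparisons. The search repeatedly halves the search space by comparing with the middle element.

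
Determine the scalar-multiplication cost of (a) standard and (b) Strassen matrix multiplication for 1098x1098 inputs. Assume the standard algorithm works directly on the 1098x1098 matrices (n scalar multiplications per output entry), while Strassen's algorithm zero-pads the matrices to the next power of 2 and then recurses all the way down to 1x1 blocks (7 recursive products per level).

Matrix multiplication for 1098x1098 matrices:

Strassen's algorithm requires power-of-2 dimensions. Pad 1098x1098 to 2048x2048 (next power of 2).

Standard algorithm: 1098^3 = 1323753192 multiplications
Strassen's algorithm: 7^(log2(2048)) = 7^11 = 1977326743 multiplications
Difference: 1323753192 - 1977326743 = -653573551 (Strassen uses MORE here due to padding overhead — for small or just-over-power-of-2 n, padding can outweigh the per-level savings)

Standard: 1323753192 multiplications (1098^3). Strassen: 1977326743 multiplications (7^11, after padding to 2048x2048). Strassen reduces 8 recursive multiplications to 7 at each level.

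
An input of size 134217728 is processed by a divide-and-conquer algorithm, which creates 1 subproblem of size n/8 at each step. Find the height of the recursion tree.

For divide and conquer with division factor 8:

Problem sizes at each level:
Level 0: 134217728
Level 1: 16777216
Level 2: 2097152
Level 3: 262144
Level 4: 32768
Level 5: 4096
Level 6: 512
Level 7: 64
Level 8: 8
Level 9: 1

The root is level 0 and the size-1 base case is level 9 (the tree spans levels 0 through 9, i.e. 10 levels counting the root), so the depth is the number of divisions: log_8(134217728) = 9

The recursion tree depth is log_8(134217728) = 9. At each level, the problem size is divided by 8, so it takes 9 divisions to reduce to a base case of size 1. The algorithm makes 1 recursive call at each level.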